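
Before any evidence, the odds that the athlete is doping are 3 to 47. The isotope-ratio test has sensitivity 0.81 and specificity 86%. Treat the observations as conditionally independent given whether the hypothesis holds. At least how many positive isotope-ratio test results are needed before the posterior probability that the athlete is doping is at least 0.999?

Prior odds = 3/47.
False-positive rate = 1 − 0.86 = 0.14; likelihood ratio of a positive = 0.81/0.14 = 81/14.
Target odds: 0.999 ÷ 0.001 = 999.
Need (3/47) × (81/14)ⁿ ≥ 999, i.e. (81/14)ⁿ ≥ 15651.
(81/14)⁵ ≈6483.13 falls short of 15651 but (81/14)⁶ ≈37509.6 reaches it, so n = 6.

6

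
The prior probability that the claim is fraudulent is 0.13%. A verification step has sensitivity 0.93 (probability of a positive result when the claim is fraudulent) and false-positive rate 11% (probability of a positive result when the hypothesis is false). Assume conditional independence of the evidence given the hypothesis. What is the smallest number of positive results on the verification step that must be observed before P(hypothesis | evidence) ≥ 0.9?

5

Prior odds = 0.0013/0.9987 = 13/9987.
Likelihood ratio of a positive result = 0.93/0.11 = 93/11.
Target odds: 0.9 ÷ 0.1 = 9.
Need (13/9987) × (93/11)ⁿ ≥ 9, i.e. (93/11)ⁿ ≥ 89883/13.
(93/11)⁴ = 74805201/14641 falls short of 89883/13 but (93/11)⁵ ≈43196.8 reaches it, so n = 5.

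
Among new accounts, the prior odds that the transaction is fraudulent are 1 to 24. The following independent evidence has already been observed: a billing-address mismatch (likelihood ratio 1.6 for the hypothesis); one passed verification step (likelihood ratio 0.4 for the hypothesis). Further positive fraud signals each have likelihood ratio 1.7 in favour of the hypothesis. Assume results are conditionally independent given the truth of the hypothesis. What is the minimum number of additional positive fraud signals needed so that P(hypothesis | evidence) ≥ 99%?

Prior odds = 1/24.
Combined Bayes factor of the evidence already in hand = 1.6 × 0.4 = 0.64.
Odds after that evidence = (1/24) × 0.64 = 2/75.
Target odds = 0.99/0.01 = 99.
Need 1.7ⁿ ≥ 99 ÷ (2/75) = 3712.5.
1.7¹⁵ ≈2862.42 falls short of 3712.5 but 1.7¹⁶ ≈4866.12 reaches it, so n = 16.

16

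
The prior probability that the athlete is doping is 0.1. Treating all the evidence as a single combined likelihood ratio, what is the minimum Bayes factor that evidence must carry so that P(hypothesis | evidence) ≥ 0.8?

Prior odds = 0.1/0.9 = 1/9.
Target odds = 0.8/0.2 = 4.
Required Bayes factor = 4 ÷ (1/9) = 36.

36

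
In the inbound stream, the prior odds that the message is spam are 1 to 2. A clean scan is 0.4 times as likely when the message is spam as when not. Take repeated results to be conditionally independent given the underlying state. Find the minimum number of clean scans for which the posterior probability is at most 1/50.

4

Prior odds = 0.5.
Likelihood ratio per clean scan = 0.4.
Target odds: 0.02 ÷ 0.98 = 1/49.
Need 0.5 × 0.4ⁿ ≤ 1/49, i.e. 0.4ⁿ ≤ 2/49.
0.4³ = 0.064 is still above 2/49 but 0.4⁴ = 0.0256 is at or below it, so n = 4.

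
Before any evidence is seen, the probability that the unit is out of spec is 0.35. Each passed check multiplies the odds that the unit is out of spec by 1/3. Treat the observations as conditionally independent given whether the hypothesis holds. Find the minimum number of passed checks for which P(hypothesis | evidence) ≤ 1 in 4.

Prior odds = 0.35/0.65 = 7/13.
Likelihood ratio per passed check = 1/3.
Target odds: 0.25 ÷ 0.75 = 1/3.
Require (1/3)ⁿ ≤ 1/3 ÷ (7/13) = 13/21.
(1/3)¹ = 1/3, which is already at or below the required 13/21; so n = 1.

1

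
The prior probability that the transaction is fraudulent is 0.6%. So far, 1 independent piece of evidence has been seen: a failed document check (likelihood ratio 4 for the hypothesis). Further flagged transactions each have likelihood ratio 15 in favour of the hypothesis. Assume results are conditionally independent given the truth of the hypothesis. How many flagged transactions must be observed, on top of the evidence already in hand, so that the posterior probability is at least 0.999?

4

Prior odds = 0.006/0.994 = 3/497.
Bayes factor of the evidence already in hand = 4.
Odds after that evidence = (3/497) × 4 = 12/497.
Target odds = 0.999/0.001 = 999.
Need 15ⁿ ≥ 999 ÷ (12/497) = 41375.25.
15³ = 3375 falls short of 41375.25 but 15⁴ = 50625 reaches it, so n = 4.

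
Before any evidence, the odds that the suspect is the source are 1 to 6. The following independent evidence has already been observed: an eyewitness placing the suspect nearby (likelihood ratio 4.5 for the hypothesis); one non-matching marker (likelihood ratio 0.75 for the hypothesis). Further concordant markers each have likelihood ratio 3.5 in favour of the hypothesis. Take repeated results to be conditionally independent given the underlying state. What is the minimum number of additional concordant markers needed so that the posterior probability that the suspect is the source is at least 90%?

3

Prior odds = 1/6.
Combined Bayes factor of the evidence already in hand = 4.5 × 0.75 = 3.375.
Odds after that evidence = (1/6) × 3.375 = 0.5625.
Target odds = 0.9/0.1 = 9.
Need 3.5ⁿ ≥ 9 ÷ 0.5625 = 16.
3.5² = 12.25 falls short of 16 but 3.5³ = 42.875 reaches it, so n = 3.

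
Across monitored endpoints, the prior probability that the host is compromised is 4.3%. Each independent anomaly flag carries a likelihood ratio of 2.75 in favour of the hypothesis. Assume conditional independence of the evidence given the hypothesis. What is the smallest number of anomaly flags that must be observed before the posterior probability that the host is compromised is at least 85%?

Prior odds = 0.043/0.957 = 43/957.
Likelihood ratio per anomaly flag = 2.75.
Target odds: 0.85 ÷ 0.15 = 17/3.
Require 2.75ⁿ ≥ 17/3 ÷ (43/957) = 5423/43.
2.75⁴ = 57.19140625 falls short of 5423/43 but 2.75⁵ = 161051/1024 reaches it, so n = 5.

5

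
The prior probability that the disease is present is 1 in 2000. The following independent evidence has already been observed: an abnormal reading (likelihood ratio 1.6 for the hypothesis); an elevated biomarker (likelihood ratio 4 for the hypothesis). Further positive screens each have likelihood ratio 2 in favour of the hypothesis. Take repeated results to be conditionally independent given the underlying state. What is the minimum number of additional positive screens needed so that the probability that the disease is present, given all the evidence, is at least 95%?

13

Prior odds = 0.0005/0.9995 = 1/1999.
Combined Bayes factor of the evidence already in hand = 1.6 × 4 = 6.4.
Odds after that evidence = (1/1999) × 6.4 = 32/9995.
Target odds = 0.95/0.05 = 19.
Need 2ⁿ ≥ 19 ÷ (32/9995) = 5934.53125.
2¹² = 4096 falls short of 5934.53125 but 2¹³ = 8192 reaches it, so n = 13.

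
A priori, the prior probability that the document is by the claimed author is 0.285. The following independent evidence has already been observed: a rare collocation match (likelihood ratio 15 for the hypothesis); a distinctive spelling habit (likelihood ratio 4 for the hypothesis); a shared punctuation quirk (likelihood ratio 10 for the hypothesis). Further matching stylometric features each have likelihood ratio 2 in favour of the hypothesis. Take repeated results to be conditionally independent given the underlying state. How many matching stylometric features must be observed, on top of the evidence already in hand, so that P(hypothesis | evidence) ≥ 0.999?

3

Prior odds = 0.285/0.715 = 57/143.
Combined Bayes factor of the evidence already in hand = 15 × 4 × 10 = 600.
Odds after that evidence = (57/143) × 600 = 34200/143.
Target odds = 0.999/0.001 = 999.
Need 2ⁿ ≥ 999 ÷ (34200/143) = 15873/3800.
2² = 4 falls short of 15873/3800 but 2³ = 8 reaches it, so n = 3.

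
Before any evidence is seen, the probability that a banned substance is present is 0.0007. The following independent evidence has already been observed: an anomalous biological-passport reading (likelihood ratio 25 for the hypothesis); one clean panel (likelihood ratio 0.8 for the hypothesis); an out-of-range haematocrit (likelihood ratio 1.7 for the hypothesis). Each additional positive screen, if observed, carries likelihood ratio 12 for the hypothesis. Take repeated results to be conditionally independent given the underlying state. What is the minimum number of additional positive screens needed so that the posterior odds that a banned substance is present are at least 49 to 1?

4

Prior odds = 0.0007/0.9993 = 7/9993.
Combined Bayes factor of the evidence already in hand = 25 × 0.8 × 1.7 = 34.
Odds after that evidence = (7/9993) × 34 = 238/9993.
Target odds = 49.
Need 12ⁿ ≥ 49 ÷ (238/9993) = 69951/34.
12³ = 1728 falls short of 69951/34 but 12⁴ = 20736 reaches it, so n = 4.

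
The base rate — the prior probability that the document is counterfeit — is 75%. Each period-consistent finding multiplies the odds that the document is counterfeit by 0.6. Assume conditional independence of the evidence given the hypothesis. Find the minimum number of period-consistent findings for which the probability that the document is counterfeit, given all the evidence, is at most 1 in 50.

10

Prior odds = 0.75/0.25 = 3.
Likelihood ratio per period-consistent finding = 0.6.
Target posterior odds = 0.02/0.98 = 1/49.
Need 3 × 0.6ⁿ ≤ 1/49, i.e. 0.6ⁿ ≤ 1/147.
0.6⁹ = 19683/1953125 is still above 1/147 but 0.6¹⁰ = 59049/9765625 is at or below it, so n = 10.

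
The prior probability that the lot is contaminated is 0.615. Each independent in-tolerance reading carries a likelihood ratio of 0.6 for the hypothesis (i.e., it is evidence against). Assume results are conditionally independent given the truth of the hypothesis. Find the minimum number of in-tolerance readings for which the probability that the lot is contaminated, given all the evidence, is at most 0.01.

10

Prior odds: 0.615 ÷ 0.385 = 123/77.
Likelihood ratio per in-tolerance reading = 0.6.
Target posterior odds = 0.01/0.99 = 1/99.
Require 0.6ⁿ ≤ 1/99 ÷ (123/77) = 7/1107.
0.6⁹ = 19683/1953125 is still above 7/1107 but 0.6¹⁰ = 59049/9765625 is at or below it, so n = 10.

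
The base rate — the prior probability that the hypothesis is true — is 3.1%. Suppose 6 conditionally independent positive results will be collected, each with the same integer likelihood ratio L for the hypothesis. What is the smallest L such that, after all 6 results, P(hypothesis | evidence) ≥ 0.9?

3

Prior odds = 0.031/0.969 = 31/969.
Target odds = 0.9/0.1 = 9.
Need L⁶ ≥ 9 ÷ (31/969) = 8721/31.
2⁶ = 64 < 8721/31 ≤ 729 = 3⁶, so L = 3.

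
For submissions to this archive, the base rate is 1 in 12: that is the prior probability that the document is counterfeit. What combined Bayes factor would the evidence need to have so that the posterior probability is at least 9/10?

Prior odds = (1/12)/(11/12) = 1/11.
Target odds = 0.9/0.1 = 9.
Required Bayes factor = 9 ÷ (1/11) = 99.

99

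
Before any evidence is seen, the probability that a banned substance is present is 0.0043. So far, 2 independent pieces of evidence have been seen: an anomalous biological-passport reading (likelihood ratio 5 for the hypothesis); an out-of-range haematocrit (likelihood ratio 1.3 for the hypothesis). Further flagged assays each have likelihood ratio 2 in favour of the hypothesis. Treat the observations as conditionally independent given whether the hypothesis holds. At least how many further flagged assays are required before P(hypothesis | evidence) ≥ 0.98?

11

Prior odds = 0.0043/0.9957 = 43/9957.
Combined Bayes factor of the evidence already in hand = 5 × 1.3 = 6.5.
Odds after that evidence = (43/9957) × 6.5 = 559/19914.
Target odds = 0.98/0.02 = 49.
Need 2ⁿ ≥ 49 ÷ (559/19914) = 975786/559.
2¹⁰ = 1024 falls short of 975786/559 but 2¹¹ = 2048 reaches it, so n = 11.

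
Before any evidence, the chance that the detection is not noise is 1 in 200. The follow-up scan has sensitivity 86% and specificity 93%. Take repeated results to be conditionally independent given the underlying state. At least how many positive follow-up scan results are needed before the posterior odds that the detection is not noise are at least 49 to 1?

Prior odds: 0.005 ÷ 0.995 = 1/199.
False-positive rate = 1 − 0.93 = 0.07; likelihood ratio of a positive = 0.86/0.07 = 86/7.
Target odds = 49.
Need (1/199) × (86/7)ⁿ ≥ 49, i.e. (86/7)ⁿ ≥ 9751.
(86/7)³ = 636056/343 falls short of 9751 but (86/7)⁴ = 54700816/2401 reaches it, so n = 4.

4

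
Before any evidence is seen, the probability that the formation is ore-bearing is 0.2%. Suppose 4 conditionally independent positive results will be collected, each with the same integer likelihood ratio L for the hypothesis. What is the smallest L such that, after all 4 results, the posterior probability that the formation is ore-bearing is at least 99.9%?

27

Prior odds = 0.002/0.998 = 1/499.
Target odds = 0.999/0.001 = 999.
Need L⁴ ≥ 999 ÷ (1/499) = 498501.
26⁴ = 456976 < 498501 ≤ 531441 = 27⁴, so L = 27.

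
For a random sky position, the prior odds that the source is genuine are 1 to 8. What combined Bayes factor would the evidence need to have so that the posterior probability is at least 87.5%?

56

Prior odds = 0.125.
Target odds = 0.875/0.125 = 7.
Required Bayes factor = 7 ÷ 0.125 = 56.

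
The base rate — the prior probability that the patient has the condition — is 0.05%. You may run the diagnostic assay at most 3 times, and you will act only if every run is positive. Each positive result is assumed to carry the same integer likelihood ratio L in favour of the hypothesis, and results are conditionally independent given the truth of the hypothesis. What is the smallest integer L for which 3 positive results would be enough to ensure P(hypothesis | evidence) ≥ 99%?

59

Prior odds = 0.0005/0.9995 = 1/1999.
Target odds = 0.99/0.01 = 99.
Need L³ ≥ 99 ÷ (1/1999) = 197901.
58³ = 195112 < 197901 ≤ 205379 = 59³, so L = 59.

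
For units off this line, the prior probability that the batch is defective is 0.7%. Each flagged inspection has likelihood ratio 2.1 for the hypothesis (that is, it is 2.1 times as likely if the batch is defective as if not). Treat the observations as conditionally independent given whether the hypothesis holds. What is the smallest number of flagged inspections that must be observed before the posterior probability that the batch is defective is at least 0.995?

14

Prior odds: 0.007 ÷ 0.993 = 7/993.
Likelihood ratio per flagged inspection = 2.1.
Target odds: 0.995 ÷ 0.005 = 199.
Require 2.1ⁿ ≥ 199 ÷ (7/993) = 197607/7.
2.1¹³ ≈15447.2 falls short of 197607/7 but 2.1¹⁴ ≈32439.2 reaches it, so n = 14.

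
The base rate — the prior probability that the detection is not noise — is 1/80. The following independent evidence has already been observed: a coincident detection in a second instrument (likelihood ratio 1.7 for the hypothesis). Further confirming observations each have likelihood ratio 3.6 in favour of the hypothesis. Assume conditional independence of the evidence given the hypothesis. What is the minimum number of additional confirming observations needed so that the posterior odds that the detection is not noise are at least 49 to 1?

7

Prior odds = 0.0125/0.9875 = 1/79.
Bayes factor of the evidence already in hand = 1.7.
Odds after that evidence = (1/79) × 1.7 = 17/790.
Target odds = 49.
Need 3.6ⁿ ≥ 49 ÷ (17/790) = 38710/17.
3.6⁶ = 34012224/15625 falls short of 38710/17 but 3.6⁷ = 612220032/78125 reaches it, so n = 7.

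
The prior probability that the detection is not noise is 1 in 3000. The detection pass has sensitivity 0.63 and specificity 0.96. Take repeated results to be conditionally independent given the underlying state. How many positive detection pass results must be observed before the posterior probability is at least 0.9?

4

Prior odds: (1/3000) ÷ (2999/3000) = 1/2999.
False-positive rate = 1 − 0.96 = 0.04; likelihood ratio of a positive = 0.63/0.04 = 15.75.
Target odds: 0.9 ÷ 0.1 = 9.
Need (1/2999) × 15.75ⁿ ≥ 9, i.e. 15.75ⁿ ≥ 26991.
15.75³ = 3906.984375 falls short of 26991 but 15.75⁴ = 15752961/256 reaches it, so n = 4.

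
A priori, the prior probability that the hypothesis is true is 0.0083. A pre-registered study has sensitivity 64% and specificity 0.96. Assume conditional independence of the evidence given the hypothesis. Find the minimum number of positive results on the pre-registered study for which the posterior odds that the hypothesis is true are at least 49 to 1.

Prior odds: 0.0083 ÷ 0.9917 = 83/9917.
False-positive rate = 1 − 0.96 = 0.04; likelihood ratio of a positive = 0.64/0.04 = 16.
Target odds = 49.
Require 16ⁿ ≥ 49 ÷ (83/9917) = 485933/83.
16³ = 4096 falls short of 485933/83 but 16⁴ = 65536 reaches it, so n = 4.

4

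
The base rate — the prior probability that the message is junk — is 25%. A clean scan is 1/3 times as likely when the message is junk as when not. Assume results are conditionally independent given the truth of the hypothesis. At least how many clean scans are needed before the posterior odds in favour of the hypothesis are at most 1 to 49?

Prior odds: 0.25 ÷ 0.75 = 1/3.
Likelihood ratio per clean scan = 1/3.
Target odds = 1/49.
Need (1/3) × (1/3)ⁿ ≤ 1/49, i.e. (1/3)ⁿ ≤ 3/49.
(1/3)² = 1/9 is still above 3/49 but (1/3)³ = 1/27 is at or below it, so n = 3.

3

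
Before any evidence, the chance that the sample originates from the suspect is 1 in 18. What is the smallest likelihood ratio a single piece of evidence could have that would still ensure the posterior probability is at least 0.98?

833

Prior odds = (1/18)/(17/18) = 1/17.
Target odds = 0.98/0.02 = 49.
Required Bayes factor = 49 ÷ (1/17) = 833.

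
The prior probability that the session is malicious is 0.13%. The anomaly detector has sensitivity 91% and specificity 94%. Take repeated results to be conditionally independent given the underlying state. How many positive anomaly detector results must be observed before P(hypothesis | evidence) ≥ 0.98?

4

Prior odds: 0.0013 ÷ 0.9987 = 13/9987.
False-positive rate = 1 − 0.94 = 0.06; likelihood ratio of a positive = 0.91/0.06 = 91/6.
Target posterior odds = 0.98/0.02 = 49.
Require (91/6)ⁿ ≥ 49 ÷ (13/9987) = 489363/13.
(91/6)³ = 753571/216 falls short of 489363/13 but (91/6)⁴ = 68574961/1296 reaches it, so n = 4.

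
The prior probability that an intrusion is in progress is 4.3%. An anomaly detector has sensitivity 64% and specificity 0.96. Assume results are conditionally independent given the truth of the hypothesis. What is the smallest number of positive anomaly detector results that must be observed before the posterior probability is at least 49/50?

Prior odds = 0.043/0.957 = 43/957.
False-positive rate = 1 − 0.96 = 0.04; likelihood ratio of a positive = 0.64/0.04 = 16.
Target posterior odds = 0.98/0.02 = 49.
Require 16ⁿ ≥ 49 ÷ (43/957) = 46893/43.
16² = 256 falls short of 46893/43 but 16³ = 4096 reaches it, so n = 3.

3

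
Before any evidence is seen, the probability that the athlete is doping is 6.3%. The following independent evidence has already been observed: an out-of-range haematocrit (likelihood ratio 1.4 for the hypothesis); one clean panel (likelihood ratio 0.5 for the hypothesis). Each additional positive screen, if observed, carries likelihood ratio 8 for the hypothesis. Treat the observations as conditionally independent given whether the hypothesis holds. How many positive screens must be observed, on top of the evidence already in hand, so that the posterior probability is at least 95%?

3

Prior odds = 0.063/0.937 = 63/937.
Combined Bayes factor of the evidence already in hand = 1.4 × 0.5 = 0.7.
Odds after that evidence = (63/937) × 0.7 = 441/9370.
Target odds = 0.95/0.05 = 19.
Need 8ⁿ ≥ 19 ÷ (441/9370) = 178030/441.
8² = 64 falls short of 178030/441 but 8³ = 512 reaches it, so n = 3.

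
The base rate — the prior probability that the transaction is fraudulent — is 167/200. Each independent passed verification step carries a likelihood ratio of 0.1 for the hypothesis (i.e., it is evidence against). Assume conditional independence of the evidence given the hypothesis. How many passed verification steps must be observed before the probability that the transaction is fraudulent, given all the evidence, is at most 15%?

2

Prior odds: 0.835 ÷ 0.165 = 167/33.
Likelihood ratio per passed verification step = 0.1.
Target odds: 0.15 ÷ 0.85 = 3/17.
Require 0.1ⁿ ≤ 3/17 ÷ (167/33) = 99/2839.
0.1¹ = 0.1 is still above 99/2839 but 0.1² = 0.01 is at or below it, so n = 2.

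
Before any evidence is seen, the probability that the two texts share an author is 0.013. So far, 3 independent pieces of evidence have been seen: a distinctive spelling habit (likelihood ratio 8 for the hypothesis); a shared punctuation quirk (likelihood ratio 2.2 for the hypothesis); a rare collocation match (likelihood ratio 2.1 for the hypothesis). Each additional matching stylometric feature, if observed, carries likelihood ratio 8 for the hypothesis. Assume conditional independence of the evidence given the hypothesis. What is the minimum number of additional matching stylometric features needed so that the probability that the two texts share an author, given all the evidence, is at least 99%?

3

Prior odds = 0.013/0.987 = 13/987.
Combined Bayes factor of the evidence already in hand = 8 × 2.2 × 2.1 = 36.96.
Odds after that evidence = (13/987) × 36.96 = 572/1175.
Target odds = 0.99/0.01 = 99.
Need 8ⁿ ≥ 99 ÷ (572/1175) = 10575/52.
8² = 64 falls short of 10575/52 but 8³ = 512 reaches it, so n = 3.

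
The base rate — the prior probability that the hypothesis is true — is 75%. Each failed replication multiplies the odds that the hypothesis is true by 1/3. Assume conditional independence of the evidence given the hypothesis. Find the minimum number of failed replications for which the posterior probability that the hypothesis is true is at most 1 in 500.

7

Prior odds: 0.75 ÷ 0.25 = 3.
Likelihood ratio per failed replication = 1/3.
Target posterior odds = 0.002/0.998 = 1/499.
Need 3 × (1/3)ⁿ ≤ 1/499, i.e. (1/3)ⁿ ≤ 1/1497.
(1/3)⁶ = 1/729 is still above 1/1497 but (1/3)⁷ = 1/2187 is at or below it, so n = 7.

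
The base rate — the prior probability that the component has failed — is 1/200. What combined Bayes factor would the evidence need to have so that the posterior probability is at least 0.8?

Prior odds = 0.005/0.995 = 1/199.
Target odds = 0.8/0.2 = 4.
Required Bayes factor = 4 ÷ (1/199) = 796.

796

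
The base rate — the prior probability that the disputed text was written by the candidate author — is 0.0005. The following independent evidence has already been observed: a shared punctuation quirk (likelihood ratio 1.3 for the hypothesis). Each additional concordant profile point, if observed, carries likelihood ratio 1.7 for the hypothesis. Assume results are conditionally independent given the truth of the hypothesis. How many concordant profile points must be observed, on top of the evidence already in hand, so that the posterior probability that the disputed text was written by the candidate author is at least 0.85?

Prior odds = 0.0005/0.9995 = 1/1999.
Bayes factor of the evidence already in hand = 1.3.
Odds after that evidence = (1/1999) × 1.3 = 13/19990.
Target odds = 0.85/0.15 = 17/3.
Need 1.7ⁿ ≥ 17/3 ÷ (13/19990) = 339830/39.
1.7¹⁷ ≈8272.4 falls short of 339830/39 but 1.7¹⁸ ≈14063.1 reaches it, so n = 18.

18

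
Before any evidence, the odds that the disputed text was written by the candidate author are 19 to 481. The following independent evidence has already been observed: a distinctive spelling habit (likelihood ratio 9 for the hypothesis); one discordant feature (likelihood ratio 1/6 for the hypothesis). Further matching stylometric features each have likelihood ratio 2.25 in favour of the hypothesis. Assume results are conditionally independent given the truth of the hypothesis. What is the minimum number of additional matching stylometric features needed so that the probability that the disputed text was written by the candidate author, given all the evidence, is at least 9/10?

Prior odds = 19/481.
Combined Bayes factor of the evidence already in hand = 9 × (1/6) = 1.5.
Odds after that evidence = (19/481) × 1.5 = 57/962.
Target odds = 0.9/0.1 = 9.
Need 2.25ⁿ ≥ 9 ÷ (57/962) = 2886/19.
2.25⁶ = 531441/4096 falls short of 2886/19 but 2.25⁷ = 4782969/16384 reaches it, so n = 7.

7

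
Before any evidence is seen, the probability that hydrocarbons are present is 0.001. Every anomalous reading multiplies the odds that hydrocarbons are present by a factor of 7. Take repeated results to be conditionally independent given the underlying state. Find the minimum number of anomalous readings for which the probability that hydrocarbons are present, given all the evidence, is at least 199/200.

7

Prior odds = 0.001/0.999 = 1/999.
Likelihood ratio per anomalous reading = 7.
Target posterior odds = 0.995/0.005 = 199.
Require 7ⁿ ≥ 199 ÷ (1/999) = 198801.
7⁶ = 117649 falls short of 198801 but 7⁷ = 823543 reaches it, so n = 7.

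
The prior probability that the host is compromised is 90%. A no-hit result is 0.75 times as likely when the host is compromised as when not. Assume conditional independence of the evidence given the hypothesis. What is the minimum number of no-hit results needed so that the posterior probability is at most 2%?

22

Prior odds: 0.9 ÷ 0.1 = 9.
Likelihood ratio per no-hit result = 0.75.
Target posterior odds = 0.02/0.98 = 1/49.
Need 9 × 0.75ⁿ ≤ 1/49, i.e. 0.75ⁿ ≤ 1/441.
0.75²¹ ≈0.00237841 is still above 1/441 but 0.75²² ≈0.00178381 is at or below it, so n = 22.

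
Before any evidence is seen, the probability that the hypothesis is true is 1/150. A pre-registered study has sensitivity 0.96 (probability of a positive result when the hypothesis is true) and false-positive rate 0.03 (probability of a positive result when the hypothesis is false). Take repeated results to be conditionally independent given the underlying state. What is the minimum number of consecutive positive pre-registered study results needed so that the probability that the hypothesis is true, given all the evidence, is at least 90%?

3

Prior odds: (1/150) ÷ (149/150) = 1/149.
Likelihood ratio of a positive result = 0.96/0.03 = 32.
Target posterior odds = 0.9/0.1 = 9.
Require 32ⁿ ≥ 9 ÷ (1/149) = 1341.
32² = 1024 falls short of 1341 but 32³ = 32768 reaches it, so n = 3.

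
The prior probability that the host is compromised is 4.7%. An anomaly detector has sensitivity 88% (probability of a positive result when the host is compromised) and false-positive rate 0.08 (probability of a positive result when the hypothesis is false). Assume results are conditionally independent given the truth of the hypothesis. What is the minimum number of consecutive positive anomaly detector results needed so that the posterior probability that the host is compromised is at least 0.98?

3

Prior odds: 0.047 ÷ 0.953 = 47/953.
Likelihood ratio of a positive result = 0.88/0.08 = 11.
Target posterior odds = 0.98/0.02 = 49.
Need (47/953) × 11ⁿ ≥ 49, i.e. 11ⁿ ≥ 46697/47.
11² = 121 falls short of 46697/47 but 11³ = 1331 reaches it, so n = 3.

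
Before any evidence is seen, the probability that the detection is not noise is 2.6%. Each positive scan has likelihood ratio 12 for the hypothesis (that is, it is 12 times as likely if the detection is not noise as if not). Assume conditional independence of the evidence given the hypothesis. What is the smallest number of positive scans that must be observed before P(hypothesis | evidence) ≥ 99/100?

Prior odds = 0.026/0.974 = 13/487.
Likelihood ratio per positive scan = 12.
Target odds: 0.99 ÷ 0.01 = 99.
Need (13/487) × 12ⁿ ≥ 99, i.e. 12ⁿ ≥ 48213/13.
12³ = 1728 falls short of 48213/13 but 12⁴ = 20736 reaches it, so n = 4.

4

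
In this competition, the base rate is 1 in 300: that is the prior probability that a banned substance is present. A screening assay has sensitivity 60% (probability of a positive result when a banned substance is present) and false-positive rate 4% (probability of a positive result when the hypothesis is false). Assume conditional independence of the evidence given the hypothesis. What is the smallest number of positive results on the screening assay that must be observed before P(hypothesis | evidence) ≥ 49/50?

4

Prior odds: (1/300) ÷ (299/300) = 1/299.
Likelihood ratio of a positive result = 0.6/0.04 = 15.
Target odds: 0.98 ÷ 0.02 = 49.
Need (1/299) × 15ⁿ ≥ 49, i.e. 15ⁿ ≥ 14651.
15³ = 3375 falls short of 14651 but 15⁴ = 50625 reaches it, so n = 4.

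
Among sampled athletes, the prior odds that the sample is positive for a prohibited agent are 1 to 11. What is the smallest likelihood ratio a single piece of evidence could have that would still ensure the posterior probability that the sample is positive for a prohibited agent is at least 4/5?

Prior odds = 1/11.
Target odds = 0.8/0.2 = 4.
Required Bayes factor = 4 ÷ (1/11) = 44.

44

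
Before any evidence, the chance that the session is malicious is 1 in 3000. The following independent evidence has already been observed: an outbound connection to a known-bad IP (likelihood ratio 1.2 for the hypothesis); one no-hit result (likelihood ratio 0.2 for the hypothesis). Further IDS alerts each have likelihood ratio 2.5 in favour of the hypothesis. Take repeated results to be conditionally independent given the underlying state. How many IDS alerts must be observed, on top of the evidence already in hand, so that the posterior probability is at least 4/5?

Prior odds = (1/3000)/(2999/3000) = 1/2999.
Combined Bayes factor of the evidence already in hand = 1.2 × 0.2 = 0.24.
Odds after that evidence = (1/2999) × 0.24 = 6/74975.
Target odds = 0.8/0.2 = 4.
Need 2.5ⁿ ≥ 4 ÷ (6/74975) = 149950/3.
2.5¹¹ = 48828125/2048 falls short of 149950/3 but 2.5¹² = 244140625/4096 reaches it, so n = 12.

12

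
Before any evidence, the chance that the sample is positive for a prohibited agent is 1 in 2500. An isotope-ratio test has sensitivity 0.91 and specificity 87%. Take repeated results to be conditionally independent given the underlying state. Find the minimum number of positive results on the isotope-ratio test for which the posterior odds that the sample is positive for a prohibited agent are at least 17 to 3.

5

Prior odds: 0.0004 ÷ 0.9996 = 1/2499.
False-positive rate = 1 − 0.87 = 0.13; likelihood ratio of a positive = 0.91/0.13 = 7.
Target odds = 17/3.
Need (1/2499) × 7ⁿ ≥ 17/3, i.e. 7ⁿ ≥ 14161.
7⁴ = 2401 falls short of 14161 but 7⁵ = 16807 reaches it, so n = 5.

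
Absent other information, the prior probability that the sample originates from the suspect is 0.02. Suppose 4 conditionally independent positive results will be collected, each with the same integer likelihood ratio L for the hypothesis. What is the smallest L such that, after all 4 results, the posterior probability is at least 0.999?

15

Prior odds = 0.02/0.98 = 1/49.
Target odds = 0.999/0.001 = 999.
Need L⁴ ≥ 999 ÷ (1/49) = 48951.
14⁴ = 38416 < 48951 ≤ 50625 = 15⁴, so L = 15.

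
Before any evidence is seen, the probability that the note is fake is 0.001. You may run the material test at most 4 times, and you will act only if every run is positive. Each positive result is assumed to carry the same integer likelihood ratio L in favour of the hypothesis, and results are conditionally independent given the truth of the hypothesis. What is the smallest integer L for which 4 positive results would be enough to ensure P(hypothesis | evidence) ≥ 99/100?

Prior odds = 0.001/0.999 = 1/999.
Target odds = 0.99/0.01 = 99.
Need L⁴ ≥ 99 ÷ (1/999) = 98901.
17⁴ = 83521 < 98901 ≤ 104976 = 18⁴, so L = 18.

18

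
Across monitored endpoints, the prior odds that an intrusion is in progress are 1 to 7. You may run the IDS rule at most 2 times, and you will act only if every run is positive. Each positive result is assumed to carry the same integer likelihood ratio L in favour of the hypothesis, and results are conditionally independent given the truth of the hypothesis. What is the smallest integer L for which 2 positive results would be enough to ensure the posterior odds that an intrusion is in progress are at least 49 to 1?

Prior odds = 1/7.
Target odds = 49.
Need L² ≥ 49 ÷ (1/7) = 343.
18² = 324 < 343 ≤ 361 = 19², so L = 19.

19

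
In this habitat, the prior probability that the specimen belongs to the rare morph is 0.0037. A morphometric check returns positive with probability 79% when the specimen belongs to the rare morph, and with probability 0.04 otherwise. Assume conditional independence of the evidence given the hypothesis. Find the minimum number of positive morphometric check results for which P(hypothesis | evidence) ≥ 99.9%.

Prior odds: 0.0037 ÷ 0.9963 = 37/9963.
Likelihood ratio of a positive result = 0.79/0.04 = 19.75.
Target odds: 0.999 ÷ 0.001 = 999.
Require 19.75ⁿ ≥ 999 ÷ (37/9963) = 269001.
19.75⁴ = 38950081/256 falls short of 269001 but 19.75⁵ ≈3.00494e+06 reaches it, so n = 5.

5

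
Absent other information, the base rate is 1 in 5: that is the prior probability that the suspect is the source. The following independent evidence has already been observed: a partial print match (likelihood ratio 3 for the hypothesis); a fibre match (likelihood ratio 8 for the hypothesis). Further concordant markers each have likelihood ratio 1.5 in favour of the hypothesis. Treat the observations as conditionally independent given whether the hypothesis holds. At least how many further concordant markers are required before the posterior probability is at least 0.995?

9

Prior odds = 0.2/0.8 = 0.25.
Combined Bayes factor of the evidence already in hand = 3 × 8 = 24.
Odds after that evidence = 0.25 × 24 = 6.
Target odds = 0.995/0.005 = 199.
Need 1.5ⁿ ≥ 199 ÷ 6 = 199/6.
1.5⁸ = 25.62890625 falls short of 199/6 but 1.5⁹ = 19683/512 reaches it, so n = 9.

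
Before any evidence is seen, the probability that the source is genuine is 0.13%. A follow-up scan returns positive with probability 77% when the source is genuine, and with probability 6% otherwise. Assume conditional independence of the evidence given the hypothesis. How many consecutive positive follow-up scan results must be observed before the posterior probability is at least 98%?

5

Prior odds: 0.0013 ÷ 0.9987 = 13/9987.
Likelihood ratio of a positive result = 0.77/0.06 = 77/6.
Target odds: 0.98 ÷ 0.02 = 49.
Need (13/9987) × (77/6)ⁿ ≥ 49, i.e. (77/6)ⁿ ≥ 489363/13.
(77/6)⁴ = 35153041/1296 falls short of 489363/13 but (77/6)⁵ ≈348095 reaches it, so n = 5.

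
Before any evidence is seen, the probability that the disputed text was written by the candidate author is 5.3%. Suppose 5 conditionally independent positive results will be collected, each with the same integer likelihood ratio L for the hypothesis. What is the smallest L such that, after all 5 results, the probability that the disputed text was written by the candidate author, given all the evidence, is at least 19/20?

Prior odds = 0.053/0.947 = 53/947.
Target odds = 0.95/0.05 = 19.
Need L⁵ ≥ 19 ÷ (53/947) = 17993/53.
3⁵ = 243 < 17993/53 ≤ 1024 = 4⁵, so L = 4.

4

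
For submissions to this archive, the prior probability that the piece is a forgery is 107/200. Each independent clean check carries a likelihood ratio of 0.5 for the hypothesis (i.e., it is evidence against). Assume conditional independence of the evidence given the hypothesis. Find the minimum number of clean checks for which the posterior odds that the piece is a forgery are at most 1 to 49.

6

Prior odds = 0.535/0.465 = 107/93.
Likelihood ratio per clean check = 0.5.
Target odds = 1/49.
Require 0.5ⁿ ≤ 1/49 ÷ (107/93) = 93/5243.
0.5⁵ = 0.03125 is still above 93/5243 but 0.5⁶ = 0.015625 is at or below it, so n = 6.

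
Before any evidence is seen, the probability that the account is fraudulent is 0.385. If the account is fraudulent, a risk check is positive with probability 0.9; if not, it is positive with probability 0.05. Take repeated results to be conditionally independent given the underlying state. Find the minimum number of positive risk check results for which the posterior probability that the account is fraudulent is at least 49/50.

Prior odds: 0.385 ÷ 0.615 = 77/123.
Likelihood ratio of a positive = 0.9/0.05 = 18.
Target odds: 0.98 ÷ 0.02 = 49.
Need (77/123) × 18ⁿ ≥ 49, i.e. 18ⁿ ≥ 861/11.
18¹ = 18 falls short of 861/11 but 18² = 324 reaches it, so n = 2.

2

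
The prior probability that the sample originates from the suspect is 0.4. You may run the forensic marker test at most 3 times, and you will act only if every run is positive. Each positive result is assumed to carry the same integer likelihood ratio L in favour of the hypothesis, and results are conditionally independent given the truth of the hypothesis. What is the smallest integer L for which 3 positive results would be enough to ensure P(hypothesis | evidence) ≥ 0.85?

Prior odds = 0.4/0.6 = 2/3.
Target odds = 0.85/0.15 = 17/3.
Need L³ ≥ 17/3 ÷ (2/3) = 8.5.
2³ = 8 < 8.5 ≤ 27 = 3³, so L = 3.

3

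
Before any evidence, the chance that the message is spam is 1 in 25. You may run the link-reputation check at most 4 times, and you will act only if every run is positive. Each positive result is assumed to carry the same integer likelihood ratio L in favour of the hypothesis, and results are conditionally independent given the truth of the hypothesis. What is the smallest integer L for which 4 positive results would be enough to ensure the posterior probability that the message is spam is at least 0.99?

Prior odds = 0.04/0.96 = 1/24.
Target odds = 0.99/0.01 = 99.
Need L⁴ ≥ 99 ÷ (1/24) = 2376.
6⁴ = 1296 < 2376 ≤ 2401 = 7⁴, so L = 7.

7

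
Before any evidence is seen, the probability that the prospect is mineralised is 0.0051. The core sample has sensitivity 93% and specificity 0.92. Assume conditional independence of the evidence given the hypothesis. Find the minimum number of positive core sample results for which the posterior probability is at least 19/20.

4

Prior odds = 0.0051/0.9949 = 51/9949.
False-positive rate = 1 − 0.92 = 0.08; likelihood ratio of a positive = 0.93/0.08 = 11.625.
Target posterior odds = 0.95/0.05 = 19.
Require 11.625ⁿ ≥ 19 ÷ (51/9949) = 189031/51.
11.625³ = 804357/512 falls short of 189031/51 but 11.625⁴ = 74805201/4096 reaches it, so n = 4.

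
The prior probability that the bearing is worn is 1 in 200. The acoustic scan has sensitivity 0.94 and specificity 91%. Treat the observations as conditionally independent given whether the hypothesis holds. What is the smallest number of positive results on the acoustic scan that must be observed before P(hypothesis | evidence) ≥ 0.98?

4

Prior odds: 0.005 ÷ 0.995 = 1/199.
False-positive rate = 1 − 0.91 = 0.09; likelihood ratio of a positive = 0.94/0.09 = 94/9.
Target posterior odds = 0.98/0.02 = 49.
Need (1/199) × (94/9)ⁿ ≥ 49, i.e. (94/9)ⁿ ≥ 9751.
(94/9)³ = 830584/729 falls short of 9751 but (94/9)⁴ = 78074896/6561 reaches it, so n = 4.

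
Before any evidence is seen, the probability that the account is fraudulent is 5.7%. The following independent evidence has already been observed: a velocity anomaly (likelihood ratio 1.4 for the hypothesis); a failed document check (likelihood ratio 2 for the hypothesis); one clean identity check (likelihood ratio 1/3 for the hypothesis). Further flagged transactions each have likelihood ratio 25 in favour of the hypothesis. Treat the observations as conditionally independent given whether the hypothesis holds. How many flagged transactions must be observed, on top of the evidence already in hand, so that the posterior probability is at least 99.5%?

Prior odds = 0.057/0.943 = 57/943.
Combined Bayes factor of the evidence already in hand = 1.4 × 2 × (1/3) = 14/15.
Odds after that evidence = (57/943) × 14/15 = 266/4715.
Target odds = 0.995/0.005 = 199.
Need 25ⁿ ≥ 199 ÷ (266/4715) = 938285/266.
25² = 625 falls short of 938285/266 but 25³ = 15625 reaches it, so n = 3.

3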